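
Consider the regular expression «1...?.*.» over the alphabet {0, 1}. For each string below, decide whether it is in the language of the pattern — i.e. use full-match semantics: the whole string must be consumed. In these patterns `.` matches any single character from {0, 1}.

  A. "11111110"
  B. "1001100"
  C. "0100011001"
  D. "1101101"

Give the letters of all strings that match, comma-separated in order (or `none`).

A → match
B → match
C → no match — must start with "1"
D → match

A, B, D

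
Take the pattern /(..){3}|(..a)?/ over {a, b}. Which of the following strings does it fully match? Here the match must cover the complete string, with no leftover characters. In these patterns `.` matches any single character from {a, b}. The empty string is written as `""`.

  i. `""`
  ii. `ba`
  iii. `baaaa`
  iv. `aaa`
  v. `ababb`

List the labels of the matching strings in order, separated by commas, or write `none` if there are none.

i, iv

i. `""` → match
ii. `ba` → no match
iii. `baaaa` → no match
iv. `aaa` → match
v. `ababb` → no match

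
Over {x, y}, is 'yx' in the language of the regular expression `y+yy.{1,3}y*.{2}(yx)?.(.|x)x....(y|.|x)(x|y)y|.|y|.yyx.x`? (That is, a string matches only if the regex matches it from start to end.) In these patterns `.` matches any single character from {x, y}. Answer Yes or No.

No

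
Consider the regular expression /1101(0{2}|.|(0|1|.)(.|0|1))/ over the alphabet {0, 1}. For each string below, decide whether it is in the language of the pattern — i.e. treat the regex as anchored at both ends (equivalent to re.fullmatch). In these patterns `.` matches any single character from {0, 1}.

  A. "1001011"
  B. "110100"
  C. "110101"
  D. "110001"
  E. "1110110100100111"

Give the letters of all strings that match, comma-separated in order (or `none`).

B, C

A → no match — must start with "1101"
B → match
C → match
D → no match — must start with "1101"
E → no match — must start with "1101"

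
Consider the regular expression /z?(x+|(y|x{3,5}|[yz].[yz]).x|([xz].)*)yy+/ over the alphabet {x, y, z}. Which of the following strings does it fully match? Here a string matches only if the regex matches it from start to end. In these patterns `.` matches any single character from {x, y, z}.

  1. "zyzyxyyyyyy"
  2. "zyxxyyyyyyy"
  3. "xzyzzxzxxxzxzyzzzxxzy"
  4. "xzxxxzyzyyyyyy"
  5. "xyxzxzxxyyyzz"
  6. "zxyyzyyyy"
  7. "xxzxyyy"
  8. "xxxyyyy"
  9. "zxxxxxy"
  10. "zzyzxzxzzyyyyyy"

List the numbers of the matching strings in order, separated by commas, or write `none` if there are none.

1, 2, 7, 8, 10

1 → match
2 → match
3 → no match
4 → no match
5 → no match — must end with "y"
6 → no match
7 → match
8 → match
9 → no match
10 → match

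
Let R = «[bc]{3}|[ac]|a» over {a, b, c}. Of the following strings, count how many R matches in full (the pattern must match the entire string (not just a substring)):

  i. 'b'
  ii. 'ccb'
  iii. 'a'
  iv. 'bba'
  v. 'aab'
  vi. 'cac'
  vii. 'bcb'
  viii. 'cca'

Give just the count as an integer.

3

i → no match
ii → match
iii → match
iv → no match
v → no match
vi → no match
vii → match
viii → no match
Total matched: 3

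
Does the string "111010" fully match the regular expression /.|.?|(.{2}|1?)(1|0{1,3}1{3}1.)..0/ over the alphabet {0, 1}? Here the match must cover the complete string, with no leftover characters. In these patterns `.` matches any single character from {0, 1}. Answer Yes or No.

Yes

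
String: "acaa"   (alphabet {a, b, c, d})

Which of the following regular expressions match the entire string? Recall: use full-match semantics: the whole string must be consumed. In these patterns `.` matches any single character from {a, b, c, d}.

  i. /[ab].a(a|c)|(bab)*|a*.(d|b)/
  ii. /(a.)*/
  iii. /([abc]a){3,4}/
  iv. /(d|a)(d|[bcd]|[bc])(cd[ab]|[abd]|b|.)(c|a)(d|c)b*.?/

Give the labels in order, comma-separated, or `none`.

i → match
ii → match
iii → no match
iv → no match

i, ii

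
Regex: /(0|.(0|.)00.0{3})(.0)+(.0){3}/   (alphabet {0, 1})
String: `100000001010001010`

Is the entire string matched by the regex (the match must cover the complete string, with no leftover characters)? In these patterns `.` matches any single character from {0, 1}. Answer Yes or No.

Yes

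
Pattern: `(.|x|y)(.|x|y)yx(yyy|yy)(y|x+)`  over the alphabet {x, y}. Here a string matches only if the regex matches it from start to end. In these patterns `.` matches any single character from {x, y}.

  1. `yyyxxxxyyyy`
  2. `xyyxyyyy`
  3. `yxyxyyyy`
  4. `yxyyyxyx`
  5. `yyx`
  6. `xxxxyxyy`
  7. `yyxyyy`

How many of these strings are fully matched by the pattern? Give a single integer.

1. `yyyxxxxyyyy` → no match
2. `xyyxyyyy` → match
3. `yxyxyyyy` → match
4. `yxyyyxyx` → no match
5. `yyx` → no match
6. `xxxxyxyy` → no match
7. `yyxyyy` → no match
Total matched: 2

2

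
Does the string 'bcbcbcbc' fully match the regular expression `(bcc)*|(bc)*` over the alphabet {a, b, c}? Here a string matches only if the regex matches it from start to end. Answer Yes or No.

Yes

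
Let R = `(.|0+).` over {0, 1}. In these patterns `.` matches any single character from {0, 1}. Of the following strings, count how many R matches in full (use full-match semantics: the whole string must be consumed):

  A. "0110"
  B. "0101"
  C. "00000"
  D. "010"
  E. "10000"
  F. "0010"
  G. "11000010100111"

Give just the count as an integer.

1

A → no match
B → no match
C → match
D → no match
E → no match
F → no match
G → no match
Total matched: 1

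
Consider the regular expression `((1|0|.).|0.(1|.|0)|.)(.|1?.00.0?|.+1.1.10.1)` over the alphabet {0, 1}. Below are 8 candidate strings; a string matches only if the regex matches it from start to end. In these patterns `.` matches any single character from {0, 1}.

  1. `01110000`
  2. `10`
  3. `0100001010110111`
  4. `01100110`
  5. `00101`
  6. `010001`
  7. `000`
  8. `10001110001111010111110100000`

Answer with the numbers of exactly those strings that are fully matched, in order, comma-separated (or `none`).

1. `01110000` → match
2. `10` → match
3 → no match
4. `01100110` → no match
5. `00101` → no match
6. `010001` → match
7. `000` → match
8 → no match

1, 2, 6, 7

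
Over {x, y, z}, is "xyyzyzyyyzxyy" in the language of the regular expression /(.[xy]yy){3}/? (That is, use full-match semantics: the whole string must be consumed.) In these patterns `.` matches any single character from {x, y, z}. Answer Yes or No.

No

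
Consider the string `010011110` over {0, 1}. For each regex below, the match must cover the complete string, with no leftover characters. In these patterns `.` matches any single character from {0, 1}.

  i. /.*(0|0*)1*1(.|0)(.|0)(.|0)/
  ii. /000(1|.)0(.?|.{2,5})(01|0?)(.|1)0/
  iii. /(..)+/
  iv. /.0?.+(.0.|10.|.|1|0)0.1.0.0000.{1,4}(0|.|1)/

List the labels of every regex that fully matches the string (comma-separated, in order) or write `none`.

i → match
ii → no match — must start with `000`
iii → no match
iv → no match

i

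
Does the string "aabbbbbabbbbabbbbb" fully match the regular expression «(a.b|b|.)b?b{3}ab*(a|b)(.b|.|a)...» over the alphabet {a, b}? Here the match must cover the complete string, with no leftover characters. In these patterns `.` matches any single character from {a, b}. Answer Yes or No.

Yes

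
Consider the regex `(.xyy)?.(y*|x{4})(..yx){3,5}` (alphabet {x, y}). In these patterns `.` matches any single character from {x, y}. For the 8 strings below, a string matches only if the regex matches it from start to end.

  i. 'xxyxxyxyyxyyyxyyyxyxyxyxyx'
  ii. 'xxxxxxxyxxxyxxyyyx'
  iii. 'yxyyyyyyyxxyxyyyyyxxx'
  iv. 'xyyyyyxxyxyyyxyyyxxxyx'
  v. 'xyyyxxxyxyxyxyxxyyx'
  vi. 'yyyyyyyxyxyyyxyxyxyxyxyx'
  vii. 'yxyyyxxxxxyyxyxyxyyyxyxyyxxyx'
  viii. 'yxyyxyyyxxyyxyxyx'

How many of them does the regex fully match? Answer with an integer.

2

i → no match
ii → no match
iii → no match — must end with 'yx'
iv → match
v → no match
vi → no match
vii → no match
viii → match
Total matched: 2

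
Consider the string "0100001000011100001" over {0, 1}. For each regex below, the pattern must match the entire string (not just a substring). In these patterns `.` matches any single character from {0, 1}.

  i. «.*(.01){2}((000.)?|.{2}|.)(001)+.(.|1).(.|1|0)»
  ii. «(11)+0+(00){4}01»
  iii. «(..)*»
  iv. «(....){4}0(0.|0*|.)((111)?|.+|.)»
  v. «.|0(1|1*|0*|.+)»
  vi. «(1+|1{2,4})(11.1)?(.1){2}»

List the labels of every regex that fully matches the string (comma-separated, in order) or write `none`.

iv, v

i → no match
ii → no match — must start with "11"
iii → no match
iv → match
v → match
vi → no match — must start with "1"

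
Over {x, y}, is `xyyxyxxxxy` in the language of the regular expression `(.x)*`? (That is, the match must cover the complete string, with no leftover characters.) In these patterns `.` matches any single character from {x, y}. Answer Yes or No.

No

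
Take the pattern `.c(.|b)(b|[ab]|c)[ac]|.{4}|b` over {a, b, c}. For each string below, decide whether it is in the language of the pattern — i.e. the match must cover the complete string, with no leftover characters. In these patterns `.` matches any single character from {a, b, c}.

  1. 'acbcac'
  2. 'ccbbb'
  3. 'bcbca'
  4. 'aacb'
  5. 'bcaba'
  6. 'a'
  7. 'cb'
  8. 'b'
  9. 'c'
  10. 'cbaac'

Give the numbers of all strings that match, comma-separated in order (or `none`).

1 → no match
2 → no match
3 → match
4 → match
5 → match
6 → no match
7 → no match
8 → match
9 → no match
10 → no match

3, 4, 5, 8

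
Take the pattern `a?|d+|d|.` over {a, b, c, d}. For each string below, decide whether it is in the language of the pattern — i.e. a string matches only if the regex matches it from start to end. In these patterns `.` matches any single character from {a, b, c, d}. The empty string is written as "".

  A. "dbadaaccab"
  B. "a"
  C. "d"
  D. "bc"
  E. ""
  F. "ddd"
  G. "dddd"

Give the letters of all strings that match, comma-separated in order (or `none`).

A → no match
B → match
C → match
D → no match
E → match
F → match
G → match

B, C, E, F, G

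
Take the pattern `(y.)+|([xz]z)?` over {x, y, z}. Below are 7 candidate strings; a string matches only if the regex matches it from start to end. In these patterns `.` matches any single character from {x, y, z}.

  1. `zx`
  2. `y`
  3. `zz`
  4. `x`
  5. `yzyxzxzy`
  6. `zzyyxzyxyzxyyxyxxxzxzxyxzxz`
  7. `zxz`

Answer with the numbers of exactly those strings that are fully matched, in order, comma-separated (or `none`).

3

1 → no match
2 → no match
3 → match
4 → no match
5 → no match
6 → no match
7 → no match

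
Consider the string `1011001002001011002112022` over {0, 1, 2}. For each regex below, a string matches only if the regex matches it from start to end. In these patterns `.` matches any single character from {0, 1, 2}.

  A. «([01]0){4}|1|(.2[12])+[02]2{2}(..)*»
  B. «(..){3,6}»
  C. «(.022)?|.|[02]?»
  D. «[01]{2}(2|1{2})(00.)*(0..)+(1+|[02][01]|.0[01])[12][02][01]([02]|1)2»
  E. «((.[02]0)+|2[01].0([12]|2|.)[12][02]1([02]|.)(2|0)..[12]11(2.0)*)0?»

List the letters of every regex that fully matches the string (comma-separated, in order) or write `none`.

D

A → no match
B → no match
C → no match
D → match
E → no match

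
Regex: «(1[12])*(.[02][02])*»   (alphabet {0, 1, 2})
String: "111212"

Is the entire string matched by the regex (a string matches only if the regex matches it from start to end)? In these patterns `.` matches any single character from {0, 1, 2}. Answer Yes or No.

Yes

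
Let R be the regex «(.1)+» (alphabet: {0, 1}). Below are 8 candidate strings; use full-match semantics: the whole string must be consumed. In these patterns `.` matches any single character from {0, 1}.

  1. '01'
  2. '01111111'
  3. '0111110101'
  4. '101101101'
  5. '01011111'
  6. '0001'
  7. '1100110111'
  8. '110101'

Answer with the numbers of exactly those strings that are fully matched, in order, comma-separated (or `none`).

1 → match
2 → match
3 → match
4 → no match
5 → match
6 → no match
7 → no match
8 → match

1, 2, 3, 5, 8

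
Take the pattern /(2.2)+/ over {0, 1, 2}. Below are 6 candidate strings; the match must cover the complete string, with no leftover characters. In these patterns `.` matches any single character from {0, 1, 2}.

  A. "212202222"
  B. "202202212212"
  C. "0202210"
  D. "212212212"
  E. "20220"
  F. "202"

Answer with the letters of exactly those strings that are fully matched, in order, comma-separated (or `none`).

A. "212202222" → match
B. "202202212212" → match
C. "0202210" → no match — must start with "2"
D. "212212212" → match
E. "20220" → no match — must end with "2"
F. "202" → match

A, B, D, F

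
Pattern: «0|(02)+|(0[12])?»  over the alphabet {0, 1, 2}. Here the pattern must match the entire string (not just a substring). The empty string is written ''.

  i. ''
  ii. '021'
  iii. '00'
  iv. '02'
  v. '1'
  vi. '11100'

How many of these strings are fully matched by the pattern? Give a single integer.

2

i → match
ii → no match
iii → no match
iv → match
v → no match
vi → no match
Total matched: 2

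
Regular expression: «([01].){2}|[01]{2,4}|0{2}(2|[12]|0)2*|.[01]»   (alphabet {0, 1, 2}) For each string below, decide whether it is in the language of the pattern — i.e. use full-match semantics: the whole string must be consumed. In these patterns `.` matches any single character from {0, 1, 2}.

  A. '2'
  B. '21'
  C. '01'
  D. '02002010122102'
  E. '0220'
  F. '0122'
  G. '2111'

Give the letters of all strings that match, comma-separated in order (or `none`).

A → no match
B → match
C → match
D → no match
E → no match
F → no match
G → no match

B, C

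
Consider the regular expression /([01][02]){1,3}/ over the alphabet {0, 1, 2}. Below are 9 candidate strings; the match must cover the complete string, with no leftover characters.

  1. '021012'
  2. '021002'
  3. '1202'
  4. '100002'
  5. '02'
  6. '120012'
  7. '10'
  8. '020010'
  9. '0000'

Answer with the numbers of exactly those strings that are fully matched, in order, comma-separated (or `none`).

1 → match
2 → match
3 → match
4 → match
5 → match
6 → match
7 → match
8 → match
9 → match

1, 2, 3, 4, 5, 6, 7, 8, 9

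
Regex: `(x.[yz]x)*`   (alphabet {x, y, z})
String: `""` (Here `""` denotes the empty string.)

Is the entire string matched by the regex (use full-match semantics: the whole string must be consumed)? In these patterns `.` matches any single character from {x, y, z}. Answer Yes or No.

Yes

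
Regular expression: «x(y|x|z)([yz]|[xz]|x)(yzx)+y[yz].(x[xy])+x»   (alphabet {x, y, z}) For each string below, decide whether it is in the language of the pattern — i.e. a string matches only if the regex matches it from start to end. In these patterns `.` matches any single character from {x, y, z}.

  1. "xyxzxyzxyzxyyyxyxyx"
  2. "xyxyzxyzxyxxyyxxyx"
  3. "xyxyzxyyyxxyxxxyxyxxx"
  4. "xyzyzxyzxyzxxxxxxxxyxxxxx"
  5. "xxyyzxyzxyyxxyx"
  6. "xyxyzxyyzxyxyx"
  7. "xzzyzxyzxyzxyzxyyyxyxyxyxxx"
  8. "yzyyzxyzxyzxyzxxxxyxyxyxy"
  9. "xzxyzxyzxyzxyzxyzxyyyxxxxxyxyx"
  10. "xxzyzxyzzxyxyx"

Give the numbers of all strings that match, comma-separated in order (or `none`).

1 → no match
2 → no match
3 → no match
4 → match
5 → match
6 → match
7 → match
8 → no match — must start with "x"
9 → match
10 → match

4, 5, 6, 7, 9, 10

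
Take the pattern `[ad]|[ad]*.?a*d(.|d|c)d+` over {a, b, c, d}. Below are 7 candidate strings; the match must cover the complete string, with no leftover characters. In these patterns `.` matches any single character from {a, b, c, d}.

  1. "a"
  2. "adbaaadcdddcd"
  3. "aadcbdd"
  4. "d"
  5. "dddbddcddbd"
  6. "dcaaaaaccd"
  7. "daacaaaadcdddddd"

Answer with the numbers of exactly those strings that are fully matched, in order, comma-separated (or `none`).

1 → match
2 → no match
3 → no match
4 → match
5 → no match
6 → no match
7 → match

1, 4, 7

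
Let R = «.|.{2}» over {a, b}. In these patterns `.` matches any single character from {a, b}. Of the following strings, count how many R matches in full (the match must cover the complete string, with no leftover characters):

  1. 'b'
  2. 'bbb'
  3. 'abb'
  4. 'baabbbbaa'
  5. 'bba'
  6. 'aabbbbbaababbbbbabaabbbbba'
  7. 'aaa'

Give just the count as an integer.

1 → match
2 → no match
3 → no match
4 → no match
5 → no match
6 → no match
7 → no match
Total matched: 1

1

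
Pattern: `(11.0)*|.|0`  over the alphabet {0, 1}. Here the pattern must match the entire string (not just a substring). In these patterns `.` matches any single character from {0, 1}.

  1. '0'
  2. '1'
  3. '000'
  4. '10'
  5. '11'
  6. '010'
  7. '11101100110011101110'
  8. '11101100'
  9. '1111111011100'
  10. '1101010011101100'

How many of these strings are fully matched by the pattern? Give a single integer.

1 → match
2 → match
3 → no match
4 → no match
5 → no match
6 → no match
7 → match
8 → match
9 → no match
10 → no match
Total matched: 4

4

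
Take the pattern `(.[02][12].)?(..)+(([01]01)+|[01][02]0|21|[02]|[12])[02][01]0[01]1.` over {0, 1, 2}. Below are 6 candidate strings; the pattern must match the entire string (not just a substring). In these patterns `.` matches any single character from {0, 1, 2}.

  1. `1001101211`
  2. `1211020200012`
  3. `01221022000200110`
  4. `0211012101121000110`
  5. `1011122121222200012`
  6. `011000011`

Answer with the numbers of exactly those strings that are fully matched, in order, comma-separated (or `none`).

2, 3, 4, 5, 6

1 → no match
2 → match
3 → match
4 → match
5 → match
6 → match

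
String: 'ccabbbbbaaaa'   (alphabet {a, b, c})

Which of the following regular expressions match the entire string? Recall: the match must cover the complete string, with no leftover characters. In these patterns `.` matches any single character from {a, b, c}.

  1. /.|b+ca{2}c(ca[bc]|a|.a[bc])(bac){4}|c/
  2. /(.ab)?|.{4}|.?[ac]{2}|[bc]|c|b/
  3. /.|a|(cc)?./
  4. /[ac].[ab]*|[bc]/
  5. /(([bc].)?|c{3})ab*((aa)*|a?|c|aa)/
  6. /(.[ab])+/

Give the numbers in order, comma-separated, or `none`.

1 → no match
2 → no match
3 → no match
4 → match
5 → match
6 → no match

4, 5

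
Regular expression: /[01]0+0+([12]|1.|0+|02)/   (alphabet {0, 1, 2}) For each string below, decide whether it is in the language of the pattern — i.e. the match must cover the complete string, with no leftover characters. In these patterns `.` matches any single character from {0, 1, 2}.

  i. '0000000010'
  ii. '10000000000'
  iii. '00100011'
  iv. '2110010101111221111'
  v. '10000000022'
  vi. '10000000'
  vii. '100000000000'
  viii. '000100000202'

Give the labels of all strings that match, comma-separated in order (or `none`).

i, ii, vi, vii

i → match
ii → match
iii → no match
iv → no match
v → no match
vi → match
vii → match
viii → no match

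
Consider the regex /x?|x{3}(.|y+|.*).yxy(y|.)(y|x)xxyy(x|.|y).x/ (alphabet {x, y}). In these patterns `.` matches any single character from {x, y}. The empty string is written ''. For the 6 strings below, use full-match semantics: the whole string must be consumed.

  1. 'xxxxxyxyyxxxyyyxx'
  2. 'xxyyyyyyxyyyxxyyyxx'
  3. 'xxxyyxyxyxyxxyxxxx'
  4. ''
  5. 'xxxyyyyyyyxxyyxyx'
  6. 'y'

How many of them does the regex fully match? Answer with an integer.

2

1 → match
2 → no match
3 → no match
4 → match
5 → no match
6 → no match
Total matched: 2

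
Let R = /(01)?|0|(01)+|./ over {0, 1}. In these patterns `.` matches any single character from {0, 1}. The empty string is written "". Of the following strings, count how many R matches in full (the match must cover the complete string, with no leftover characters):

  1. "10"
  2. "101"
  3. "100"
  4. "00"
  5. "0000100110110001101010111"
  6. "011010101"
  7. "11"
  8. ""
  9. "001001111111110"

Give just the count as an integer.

1 → no match
2 → no match
3 → no match
4 → no match
5 → no match
6 → no match
7 → no match
8 → match
9 → no match
Total matched: 1

1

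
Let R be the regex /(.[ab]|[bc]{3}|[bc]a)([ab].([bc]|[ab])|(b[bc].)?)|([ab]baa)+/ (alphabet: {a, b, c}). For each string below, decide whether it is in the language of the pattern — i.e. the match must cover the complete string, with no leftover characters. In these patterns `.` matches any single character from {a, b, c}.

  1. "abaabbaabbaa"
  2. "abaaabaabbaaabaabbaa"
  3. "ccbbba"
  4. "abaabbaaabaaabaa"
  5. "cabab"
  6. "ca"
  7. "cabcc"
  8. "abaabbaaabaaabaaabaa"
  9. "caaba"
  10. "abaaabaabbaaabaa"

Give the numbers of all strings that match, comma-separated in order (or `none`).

1 → match
2 → match
3 → match
4 → match
5 → match
6 → match
7 → match
8 → match
9 → match
10 → match

1, 2, 3, 4, 5, 6, 7, 8, 9, 10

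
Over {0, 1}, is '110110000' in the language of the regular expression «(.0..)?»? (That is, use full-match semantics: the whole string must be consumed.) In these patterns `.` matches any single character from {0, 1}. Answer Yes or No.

No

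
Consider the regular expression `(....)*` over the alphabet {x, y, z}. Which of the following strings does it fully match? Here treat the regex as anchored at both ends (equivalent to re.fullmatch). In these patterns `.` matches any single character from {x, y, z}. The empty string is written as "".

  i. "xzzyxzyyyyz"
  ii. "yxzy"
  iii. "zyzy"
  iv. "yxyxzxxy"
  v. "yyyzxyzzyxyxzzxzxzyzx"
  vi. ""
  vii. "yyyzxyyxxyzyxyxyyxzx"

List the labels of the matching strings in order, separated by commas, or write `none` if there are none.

i → no match
ii → match
iii → match
iv → match
v → no match
vi → match
vii → match

ii, iii, iv, vi, vii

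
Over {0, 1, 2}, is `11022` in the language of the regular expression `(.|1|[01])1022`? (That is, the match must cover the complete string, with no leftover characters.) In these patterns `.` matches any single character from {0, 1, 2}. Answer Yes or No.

Yes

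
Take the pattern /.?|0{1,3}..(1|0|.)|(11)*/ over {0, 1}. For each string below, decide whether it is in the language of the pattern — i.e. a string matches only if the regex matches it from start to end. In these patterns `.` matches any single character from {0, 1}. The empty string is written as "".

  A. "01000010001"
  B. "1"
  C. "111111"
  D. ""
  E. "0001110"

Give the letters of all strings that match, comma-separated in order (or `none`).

B, C, D

A. "01000010001" → no match
B. "1" → match
C. "111111" → match
D. "" → match
E. "0001110" → no match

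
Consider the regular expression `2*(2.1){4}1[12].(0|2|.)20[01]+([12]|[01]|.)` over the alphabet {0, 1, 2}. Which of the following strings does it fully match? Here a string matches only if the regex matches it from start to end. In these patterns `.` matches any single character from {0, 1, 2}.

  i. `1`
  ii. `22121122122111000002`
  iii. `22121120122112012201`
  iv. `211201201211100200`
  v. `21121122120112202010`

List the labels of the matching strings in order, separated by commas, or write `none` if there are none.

i → no match
ii → no match
iii → no match
iv → no match
v → match

v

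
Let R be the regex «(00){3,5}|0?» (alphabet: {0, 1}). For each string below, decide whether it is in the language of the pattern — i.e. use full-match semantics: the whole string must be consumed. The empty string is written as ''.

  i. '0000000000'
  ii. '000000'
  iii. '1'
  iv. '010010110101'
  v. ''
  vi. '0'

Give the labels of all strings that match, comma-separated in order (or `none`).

i → match
ii → match
iii → no match
iv → no match
v → match
vi → match

i, ii, v, vi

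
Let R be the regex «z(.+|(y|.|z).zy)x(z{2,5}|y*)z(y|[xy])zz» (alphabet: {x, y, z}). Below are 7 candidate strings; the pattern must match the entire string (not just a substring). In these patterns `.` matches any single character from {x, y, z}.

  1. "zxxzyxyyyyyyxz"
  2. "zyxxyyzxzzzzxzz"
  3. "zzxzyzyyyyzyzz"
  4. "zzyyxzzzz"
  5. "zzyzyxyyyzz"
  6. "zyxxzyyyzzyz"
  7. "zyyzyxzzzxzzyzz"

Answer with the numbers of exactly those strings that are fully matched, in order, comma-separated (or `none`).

1 → no match — must end with "zz"
2 → match
3 → no match
4 → no match
5 → no match
6 → no match — must end with "zz"
7 → no match

2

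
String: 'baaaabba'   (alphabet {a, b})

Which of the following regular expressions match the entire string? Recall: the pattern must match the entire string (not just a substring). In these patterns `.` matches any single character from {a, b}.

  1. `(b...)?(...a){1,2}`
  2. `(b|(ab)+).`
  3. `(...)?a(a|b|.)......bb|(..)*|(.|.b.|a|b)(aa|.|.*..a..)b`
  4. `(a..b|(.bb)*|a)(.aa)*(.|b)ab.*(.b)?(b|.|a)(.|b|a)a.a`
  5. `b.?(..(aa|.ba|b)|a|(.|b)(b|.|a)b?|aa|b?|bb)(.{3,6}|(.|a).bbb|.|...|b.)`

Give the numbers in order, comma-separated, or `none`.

1, 3, 5

1 → match
2 → no match
3 → match
4 → no match
5 → match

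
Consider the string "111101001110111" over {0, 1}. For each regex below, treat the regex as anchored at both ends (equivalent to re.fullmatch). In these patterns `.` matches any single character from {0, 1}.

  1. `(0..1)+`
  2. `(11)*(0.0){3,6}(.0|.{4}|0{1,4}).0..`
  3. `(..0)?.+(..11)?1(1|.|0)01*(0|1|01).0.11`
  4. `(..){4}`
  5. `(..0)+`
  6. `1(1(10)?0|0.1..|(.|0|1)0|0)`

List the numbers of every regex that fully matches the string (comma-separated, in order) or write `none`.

1 → no match — must start with "0"
2 → no match
3 → match
4 → no match
5 → no match — must end with "0"
6 → no match

3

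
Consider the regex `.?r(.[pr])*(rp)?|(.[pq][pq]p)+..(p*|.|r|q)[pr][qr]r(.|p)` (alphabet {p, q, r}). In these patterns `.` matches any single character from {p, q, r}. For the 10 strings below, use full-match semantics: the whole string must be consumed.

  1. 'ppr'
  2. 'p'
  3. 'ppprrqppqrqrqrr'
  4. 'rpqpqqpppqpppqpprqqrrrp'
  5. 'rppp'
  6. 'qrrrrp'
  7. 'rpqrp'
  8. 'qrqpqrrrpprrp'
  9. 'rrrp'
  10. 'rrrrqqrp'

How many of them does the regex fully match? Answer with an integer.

3

1. 'ppr' → no match
2. 'p' → no match
3 → no match
4 → match
5. 'rppp' → no match
6. 'qrrrrp' → match
7. 'rpqrp' → no match
8 → no match
9. 'rrrp' → match
10. 'rrrrqqrp' → no match
Total matched: 3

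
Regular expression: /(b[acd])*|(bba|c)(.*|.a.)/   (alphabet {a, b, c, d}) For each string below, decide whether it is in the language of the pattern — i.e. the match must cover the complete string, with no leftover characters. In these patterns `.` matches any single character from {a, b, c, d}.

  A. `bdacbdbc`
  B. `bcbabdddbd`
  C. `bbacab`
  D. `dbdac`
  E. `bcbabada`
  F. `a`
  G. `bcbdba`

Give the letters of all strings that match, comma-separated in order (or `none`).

C, G

A → no match
B → no match
C → match
D → no match
E → no match
F → no match
G → match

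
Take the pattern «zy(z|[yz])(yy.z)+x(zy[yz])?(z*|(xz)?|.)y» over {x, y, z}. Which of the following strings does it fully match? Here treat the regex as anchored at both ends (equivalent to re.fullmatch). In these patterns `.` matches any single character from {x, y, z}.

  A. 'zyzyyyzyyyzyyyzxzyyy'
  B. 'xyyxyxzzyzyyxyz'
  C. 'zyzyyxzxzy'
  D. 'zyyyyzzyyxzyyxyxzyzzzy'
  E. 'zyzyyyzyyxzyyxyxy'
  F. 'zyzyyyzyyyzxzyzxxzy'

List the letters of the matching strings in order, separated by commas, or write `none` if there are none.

A, C

A → match
B → no match — must start with 'zy'
C → match
D → no match
E → no match
F → no match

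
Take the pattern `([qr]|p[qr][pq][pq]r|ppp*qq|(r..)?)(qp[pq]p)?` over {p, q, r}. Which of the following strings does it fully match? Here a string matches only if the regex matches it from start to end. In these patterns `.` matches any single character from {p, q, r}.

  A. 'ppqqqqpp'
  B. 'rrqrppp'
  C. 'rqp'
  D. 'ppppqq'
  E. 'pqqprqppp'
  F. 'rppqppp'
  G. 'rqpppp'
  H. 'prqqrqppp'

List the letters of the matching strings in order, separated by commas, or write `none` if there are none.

C, D, E, F, H

A → no match
B → no match
C → match
D → match
E → match
F → match
G → no match
H → match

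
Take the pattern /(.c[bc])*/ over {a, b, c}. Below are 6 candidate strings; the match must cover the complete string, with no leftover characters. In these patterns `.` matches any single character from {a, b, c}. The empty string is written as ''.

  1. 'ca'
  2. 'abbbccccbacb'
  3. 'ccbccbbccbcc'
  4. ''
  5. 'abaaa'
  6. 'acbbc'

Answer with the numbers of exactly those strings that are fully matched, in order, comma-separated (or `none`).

3, 4

1 → no match
2 → no match
3 → match
4 → match
5 → no match
6 → no match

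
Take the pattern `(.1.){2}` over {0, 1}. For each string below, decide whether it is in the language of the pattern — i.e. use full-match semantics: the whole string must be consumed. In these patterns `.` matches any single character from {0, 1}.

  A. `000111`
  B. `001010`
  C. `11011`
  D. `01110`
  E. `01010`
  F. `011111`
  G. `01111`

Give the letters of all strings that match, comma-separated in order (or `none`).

A → no match
B → no match
C → no match
D → no match
E → no match
F → match
G → no match

F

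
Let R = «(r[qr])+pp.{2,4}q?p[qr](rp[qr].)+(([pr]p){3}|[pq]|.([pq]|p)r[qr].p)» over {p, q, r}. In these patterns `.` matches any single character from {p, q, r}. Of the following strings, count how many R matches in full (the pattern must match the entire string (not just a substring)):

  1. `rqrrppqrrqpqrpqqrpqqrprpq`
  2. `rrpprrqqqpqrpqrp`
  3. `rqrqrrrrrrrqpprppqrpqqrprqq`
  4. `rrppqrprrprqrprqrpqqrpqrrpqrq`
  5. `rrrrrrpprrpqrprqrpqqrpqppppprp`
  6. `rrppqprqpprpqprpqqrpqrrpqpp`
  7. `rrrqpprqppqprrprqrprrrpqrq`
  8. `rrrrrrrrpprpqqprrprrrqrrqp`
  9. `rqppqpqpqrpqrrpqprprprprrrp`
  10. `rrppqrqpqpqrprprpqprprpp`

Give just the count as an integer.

9

1 → match
2 → match
3 → match
4 → match
5 → match
6 → no match
7 → match
8 → match
9 → match
10 → match
Total matched: 9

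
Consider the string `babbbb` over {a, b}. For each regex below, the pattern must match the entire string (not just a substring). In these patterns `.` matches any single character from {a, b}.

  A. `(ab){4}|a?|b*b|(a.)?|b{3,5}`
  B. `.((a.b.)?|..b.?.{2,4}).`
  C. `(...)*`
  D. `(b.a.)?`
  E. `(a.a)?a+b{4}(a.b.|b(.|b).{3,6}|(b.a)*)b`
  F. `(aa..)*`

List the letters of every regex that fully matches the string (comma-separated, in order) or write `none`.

B, C

A → no match
B → match
C → match
D → no match
E → no match
F → no match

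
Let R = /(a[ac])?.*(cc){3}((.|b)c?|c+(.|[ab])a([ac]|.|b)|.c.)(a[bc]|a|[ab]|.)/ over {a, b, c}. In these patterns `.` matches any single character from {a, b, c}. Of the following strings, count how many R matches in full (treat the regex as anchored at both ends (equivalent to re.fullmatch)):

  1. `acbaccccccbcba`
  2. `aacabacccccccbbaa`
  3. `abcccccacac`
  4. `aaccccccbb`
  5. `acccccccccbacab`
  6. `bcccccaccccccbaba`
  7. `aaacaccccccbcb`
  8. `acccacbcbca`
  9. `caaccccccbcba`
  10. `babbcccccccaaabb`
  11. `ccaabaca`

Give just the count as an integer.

1 → match
2 → no match
3. `abcccccacac` → no match
4. `aaccccccbb` → match
5 → match
6 → no match
7 → match
8. `acccacbcbca` → no match
9 → match
10 → no match
11. `ccaabaca` → no match
Total matched: 5

5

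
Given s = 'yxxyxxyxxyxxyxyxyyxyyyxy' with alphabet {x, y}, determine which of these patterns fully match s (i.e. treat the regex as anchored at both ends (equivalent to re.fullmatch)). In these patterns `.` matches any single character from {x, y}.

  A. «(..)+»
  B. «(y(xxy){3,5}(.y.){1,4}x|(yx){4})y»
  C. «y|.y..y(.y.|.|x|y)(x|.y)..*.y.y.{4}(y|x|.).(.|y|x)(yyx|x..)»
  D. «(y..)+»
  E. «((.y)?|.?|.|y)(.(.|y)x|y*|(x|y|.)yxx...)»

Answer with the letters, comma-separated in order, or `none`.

A, B

A → match
B → match
C → no match
D → no match
E → no match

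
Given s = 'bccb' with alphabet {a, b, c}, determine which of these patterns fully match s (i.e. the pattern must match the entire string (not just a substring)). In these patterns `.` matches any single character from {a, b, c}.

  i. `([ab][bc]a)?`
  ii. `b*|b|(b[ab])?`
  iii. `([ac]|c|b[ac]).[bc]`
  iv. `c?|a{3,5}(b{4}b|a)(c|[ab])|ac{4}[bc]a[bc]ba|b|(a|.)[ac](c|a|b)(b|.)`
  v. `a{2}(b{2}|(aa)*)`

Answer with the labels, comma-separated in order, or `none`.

iii, iv

i → no match
ii → no match
iii → match
iv → match
v → no match — must start with 'a'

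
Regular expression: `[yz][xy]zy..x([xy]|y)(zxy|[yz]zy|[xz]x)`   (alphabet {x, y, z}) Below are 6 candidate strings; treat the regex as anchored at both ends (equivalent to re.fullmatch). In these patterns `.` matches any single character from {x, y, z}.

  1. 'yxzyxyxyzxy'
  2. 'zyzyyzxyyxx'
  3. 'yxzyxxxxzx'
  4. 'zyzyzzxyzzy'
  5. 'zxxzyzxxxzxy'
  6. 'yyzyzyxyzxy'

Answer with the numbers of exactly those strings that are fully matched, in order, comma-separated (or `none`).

1 → match
2 → no match
3 → match
4 → match
5 → no match
6 → match

1, 3, 4, 6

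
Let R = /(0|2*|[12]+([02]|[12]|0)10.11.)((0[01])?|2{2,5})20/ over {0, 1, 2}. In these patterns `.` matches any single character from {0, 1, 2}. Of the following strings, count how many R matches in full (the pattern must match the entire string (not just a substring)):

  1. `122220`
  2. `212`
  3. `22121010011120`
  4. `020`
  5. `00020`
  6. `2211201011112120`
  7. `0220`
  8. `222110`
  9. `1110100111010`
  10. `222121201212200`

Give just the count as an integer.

3

1 → no match
2 → no match — must end with `20`
3 → match
4 → match
5 → match
6 → no match
7 → no match
8 → no match — must end with `20`
9 → no match — must end with `20`
10 → no match — must end with `20`
Total matched: 3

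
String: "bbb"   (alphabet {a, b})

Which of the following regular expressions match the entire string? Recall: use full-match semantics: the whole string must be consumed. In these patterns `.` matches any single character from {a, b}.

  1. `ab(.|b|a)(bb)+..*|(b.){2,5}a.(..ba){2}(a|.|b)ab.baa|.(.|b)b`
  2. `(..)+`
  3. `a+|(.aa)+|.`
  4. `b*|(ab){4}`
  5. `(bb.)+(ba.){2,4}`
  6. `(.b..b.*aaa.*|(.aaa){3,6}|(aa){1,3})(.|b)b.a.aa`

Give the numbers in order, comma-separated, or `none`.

1 → match
2 → no match
3 → no match
4 → match
5 → no match
6 → no match — must end with "aa"

1, 4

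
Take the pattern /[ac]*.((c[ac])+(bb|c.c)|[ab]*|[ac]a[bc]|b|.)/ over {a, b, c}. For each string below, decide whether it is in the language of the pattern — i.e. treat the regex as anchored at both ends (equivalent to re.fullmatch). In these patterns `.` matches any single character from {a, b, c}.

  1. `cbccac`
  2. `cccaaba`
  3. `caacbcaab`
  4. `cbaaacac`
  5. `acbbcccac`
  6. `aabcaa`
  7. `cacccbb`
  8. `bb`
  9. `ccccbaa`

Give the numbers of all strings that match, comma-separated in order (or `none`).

1. `cbccac` → no match
2. `cccaaba` → match
3. `caacbcaab` → no match
4. `cbaaacac` → no match
5. `acbbcccac` → no match
6. `aabcaa` → no match
7. `cacccbb` → match
8. `bb` → match
9. `ccccbaa` → match

2, 7, 8, 9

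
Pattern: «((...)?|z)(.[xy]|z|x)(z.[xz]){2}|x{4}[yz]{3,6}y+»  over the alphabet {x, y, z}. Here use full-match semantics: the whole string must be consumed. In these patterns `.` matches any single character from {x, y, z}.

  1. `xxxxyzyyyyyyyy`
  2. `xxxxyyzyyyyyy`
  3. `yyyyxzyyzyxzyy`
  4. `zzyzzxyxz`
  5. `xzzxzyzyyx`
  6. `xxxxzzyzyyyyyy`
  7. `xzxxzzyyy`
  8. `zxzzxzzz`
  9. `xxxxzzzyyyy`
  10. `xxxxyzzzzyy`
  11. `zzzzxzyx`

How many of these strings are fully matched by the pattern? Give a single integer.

7

1 → match
2 → match
3 → no match
4. `zzyzzxyxz` → no match
5. `xzzxzyzyyx` → no match
6 → match
7. `xzxxzzyyy` → no match
8. `zxzzxzzz` → match
9. `xxxxzzzyyyy` → match
10. `xxxxyzzzzyy` → match
11. `zzzzxzyx` → match
Total matched: 7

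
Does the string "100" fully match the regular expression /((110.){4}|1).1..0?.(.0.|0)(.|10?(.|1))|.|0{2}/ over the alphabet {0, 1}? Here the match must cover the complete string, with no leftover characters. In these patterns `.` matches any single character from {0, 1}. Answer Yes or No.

No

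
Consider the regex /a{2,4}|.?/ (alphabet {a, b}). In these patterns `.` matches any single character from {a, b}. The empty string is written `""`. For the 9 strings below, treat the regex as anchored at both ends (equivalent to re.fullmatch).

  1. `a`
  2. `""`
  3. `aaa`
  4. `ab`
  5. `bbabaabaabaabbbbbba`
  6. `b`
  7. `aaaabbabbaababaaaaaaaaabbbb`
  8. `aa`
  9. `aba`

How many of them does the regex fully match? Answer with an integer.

1 → match
2 → match
3 → match
4 → no match
5 → no match
6 → match
7 → no match
8 → match
9 → no match
Total matched: 5

5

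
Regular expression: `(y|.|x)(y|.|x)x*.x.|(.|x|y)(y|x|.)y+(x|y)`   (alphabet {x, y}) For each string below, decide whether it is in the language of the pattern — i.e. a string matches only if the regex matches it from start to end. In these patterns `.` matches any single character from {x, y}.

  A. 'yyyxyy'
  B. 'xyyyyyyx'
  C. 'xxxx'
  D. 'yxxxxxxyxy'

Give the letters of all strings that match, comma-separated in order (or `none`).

B, D

A → no match
B → match
C → no match
D → match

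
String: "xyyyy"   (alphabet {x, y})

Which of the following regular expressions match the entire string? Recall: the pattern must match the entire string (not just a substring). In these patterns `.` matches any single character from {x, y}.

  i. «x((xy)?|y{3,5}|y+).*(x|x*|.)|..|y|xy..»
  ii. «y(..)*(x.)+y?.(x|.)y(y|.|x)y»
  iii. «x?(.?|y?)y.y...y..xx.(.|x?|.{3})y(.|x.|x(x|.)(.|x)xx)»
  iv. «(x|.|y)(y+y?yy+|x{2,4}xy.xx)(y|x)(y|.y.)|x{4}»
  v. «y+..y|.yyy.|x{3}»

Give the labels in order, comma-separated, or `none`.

i → match
ii → no match — must start with "y"
iii → no match
iv → no match
v → match

i, v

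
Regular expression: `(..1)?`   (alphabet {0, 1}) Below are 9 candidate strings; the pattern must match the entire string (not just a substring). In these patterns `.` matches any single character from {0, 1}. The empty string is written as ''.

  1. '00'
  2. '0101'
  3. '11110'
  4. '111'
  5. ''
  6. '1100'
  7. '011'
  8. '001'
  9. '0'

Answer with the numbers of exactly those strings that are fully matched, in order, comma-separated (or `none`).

1. '00' → no match
2. '0101' → no match
3. '11110' → no match
4. '111' → match
5. '' → match
6. '1100' → no match
7. '011' → match
8. '001' → match
9. '0' → no match

4, 5, 7, 8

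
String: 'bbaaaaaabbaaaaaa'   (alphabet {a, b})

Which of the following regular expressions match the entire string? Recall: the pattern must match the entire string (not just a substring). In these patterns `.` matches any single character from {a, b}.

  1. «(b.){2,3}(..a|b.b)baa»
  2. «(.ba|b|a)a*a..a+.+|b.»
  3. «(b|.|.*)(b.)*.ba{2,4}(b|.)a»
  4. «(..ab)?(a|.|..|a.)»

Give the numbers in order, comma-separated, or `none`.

1 → no match — must end with 'baa'
2 → match
3 → match
4 → no match

2, 3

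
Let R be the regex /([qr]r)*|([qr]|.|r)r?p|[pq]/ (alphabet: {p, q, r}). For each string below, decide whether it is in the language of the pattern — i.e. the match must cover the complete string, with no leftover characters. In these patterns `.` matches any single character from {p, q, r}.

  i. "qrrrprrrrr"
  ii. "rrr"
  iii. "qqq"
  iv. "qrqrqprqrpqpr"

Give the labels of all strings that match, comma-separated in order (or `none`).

none

i → no match
ii → no match
iii → no match
iv → no match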